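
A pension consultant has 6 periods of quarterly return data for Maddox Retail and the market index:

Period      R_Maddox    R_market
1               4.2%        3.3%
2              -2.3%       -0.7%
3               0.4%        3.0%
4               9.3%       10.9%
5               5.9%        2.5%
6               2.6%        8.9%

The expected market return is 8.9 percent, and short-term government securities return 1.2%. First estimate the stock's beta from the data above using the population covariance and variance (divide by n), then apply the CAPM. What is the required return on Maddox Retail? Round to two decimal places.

Mean R_i = (4.2 − 2.3 + 0.4 + 9.3 + 5.9 + 2.6) / 6 = 3.3500%
Mean R_m = (3.3 − 0.7 + 3.0 + 10.9 + 2.5 + 8.9) / 6 = 4.6500%
Σ(R_i − R̄_i)(R_m − R̄_m) = 62.4650  ⇒  Cov = 62.4650 / 6 = 10.4108
Σ(R_m − R̄_m)² = 94.9150  ⇒  Var(R_m) = 94.9150 / 6 = 15.8192
β = Cov / Var(R_m) = 10.4108 / 15.8192 = 0.6581
MRP = 8.9% − 1.2% = 7.70%
E(R) = R_f + β × MRP = 1.2% + 0.6581 × 7.7% = 6.27%

6.27%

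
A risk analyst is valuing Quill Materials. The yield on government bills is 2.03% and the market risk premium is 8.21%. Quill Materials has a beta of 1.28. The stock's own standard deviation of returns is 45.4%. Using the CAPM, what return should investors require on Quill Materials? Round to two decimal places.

E(R) = R_f + β × MRP = 2.03% + 1.28 × 8.21% = 12.54%

12.54%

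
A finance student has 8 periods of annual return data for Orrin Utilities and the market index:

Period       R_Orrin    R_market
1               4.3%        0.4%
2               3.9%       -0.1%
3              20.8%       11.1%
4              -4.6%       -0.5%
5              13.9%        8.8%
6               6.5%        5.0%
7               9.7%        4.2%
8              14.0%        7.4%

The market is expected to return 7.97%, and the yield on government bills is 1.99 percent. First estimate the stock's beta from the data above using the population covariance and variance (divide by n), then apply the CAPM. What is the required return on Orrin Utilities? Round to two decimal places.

Mean R_i = (4.3 + 3.9 + 20.8 − 4.6 + 13.9 + 6.5 + 9.7 + 14.0) / 8 = 8.5625%
Mean R_m = (0.4 − 0.1 + 11.1 − 0.5 + 8.8 + 5.0 + 4.2 + 7.4) / 8 = 4.5375%
Σ(R_i − R̄_i)(R_m − R̄_m) = 222.8513  ⇒  Cov = 222.8513 / 8 = 27.8564
Σ(R_m − R̄_m)² = 133.7588  ⇒  Var(R_m) = 133.7588 / 8 = 16.7199
β = Cov / Var(R_m) = 27.8564 / 16.7199 = 1.6661
MRP = 7.97% − 1.99% = 5.98%
E(R) = R_f + β × MRP = 1.99% + 1.6661 × 5.98% = 11.95%

11.95%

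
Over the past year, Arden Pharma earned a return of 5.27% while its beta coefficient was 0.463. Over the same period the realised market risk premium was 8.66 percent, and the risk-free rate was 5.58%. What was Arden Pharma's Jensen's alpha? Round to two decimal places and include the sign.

-4.32%

CAPM benchmark = R_f + β(R_m − R_f) = 5.58% + 0.463 × 8.66% = 9.58958%
α = actual − benchmark = 5.27% − 9.58958% = -4.32%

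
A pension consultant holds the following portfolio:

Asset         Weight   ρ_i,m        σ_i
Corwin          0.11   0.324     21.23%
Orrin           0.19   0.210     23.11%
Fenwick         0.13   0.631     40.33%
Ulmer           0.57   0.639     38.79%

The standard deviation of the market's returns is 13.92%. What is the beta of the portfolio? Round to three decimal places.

β_Corwin = 0.324 × 21.23% / 13.92% = 0.4941
β_Orrin = 0.210 × 23.11% / 13.92% = 0.3486
β_Fenwick = 0.631 × 40.33% / 13.92% = 1.8282
β_Ulmer = 0.639 × 38.79% / 13.92% = 1.7807
β_P = Σ w_i β_i = 0.11×0.4941 + 0.19×0.3486 + 0.13×1.8282 + 0.57×1.7807 = 1.3733

1.373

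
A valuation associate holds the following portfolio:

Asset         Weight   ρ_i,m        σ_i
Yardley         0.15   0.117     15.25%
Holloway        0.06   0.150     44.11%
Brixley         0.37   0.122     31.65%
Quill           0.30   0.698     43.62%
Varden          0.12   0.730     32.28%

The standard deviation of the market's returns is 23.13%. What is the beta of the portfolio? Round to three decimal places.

β_Yardley = 0.117 × 15.25% / 23.13% = 0.0771
β_Holloway = 0.150 × 44.11% / 23.13% = 0.2861
β_Brixley = 0.122 × 31.65% / 23.13% = 0.1669
β_Quill = 0.698 × 43.62% / 23.13% = 1.3163
β_Varden = 0.730 × 32.28% / 23.13% = 1.0188
β_P = Σ w_i β_i = 0.15×0.0771 + 0.06×0.2861 + 0.37×0.1669 + 0.30×1.3163 + 0.12×1.0188 = 0.6076

0.608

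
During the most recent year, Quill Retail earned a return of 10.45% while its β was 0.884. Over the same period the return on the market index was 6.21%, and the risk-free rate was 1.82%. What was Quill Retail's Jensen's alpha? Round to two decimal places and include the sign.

Market excess return = 6.21% − 1.82% = 4.39%
CAPM benchmark = R_f + β(R_m − R_f) = 1.82% + 0.884 × 4.39% = 5.70076%
α = actual − benchmark = 10.45% − 5.70076% = +4.75%

+4.75%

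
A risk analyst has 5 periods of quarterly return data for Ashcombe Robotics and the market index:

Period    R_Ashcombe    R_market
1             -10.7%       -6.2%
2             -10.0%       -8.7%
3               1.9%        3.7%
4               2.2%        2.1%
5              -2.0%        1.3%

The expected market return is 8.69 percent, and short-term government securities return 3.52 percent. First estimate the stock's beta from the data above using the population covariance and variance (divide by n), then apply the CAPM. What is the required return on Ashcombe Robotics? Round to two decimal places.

9.18%

Mean R_i = (-10.7 − 10.0 + 1.9 + 2.2 − 2.0) / 5 = -3.7200%
Mean R_m = (-6.2 − 8.7 + 3.7 + 2.1 + 1.3) / 5 = -1.5600%
Σ(R_i − R̄_i)(R_m − R̄_m) = 133.3740  ⇒  Cov = 133.3740 / 5 = 26.6748
Σ(R_m − R̄_m)² = 121.7520  ⇒  Var(R_m) = 121.7520 / 5 = 24.3504
β = Cov / Var(R_m) = 26.6748 / 24.3504 = 1.0955
MRP = 8.69% − 3.52% = 5.17%
E(R) = R_f + β × MRP = 3.52% + 1.0955 × 5.17% = 9.18%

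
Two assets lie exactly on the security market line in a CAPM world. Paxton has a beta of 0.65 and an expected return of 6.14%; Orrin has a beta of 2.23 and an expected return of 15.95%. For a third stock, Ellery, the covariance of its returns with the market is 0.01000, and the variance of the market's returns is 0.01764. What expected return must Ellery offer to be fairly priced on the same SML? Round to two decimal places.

5.62%

MRP = (15.95% − 6.14%) / (2.23 − 0.65) = 6.2089%
R_f = 6.14% − 0.65 × 6.2089% = 2.1042%
β_Ellery = Cov / Var(R_m) = 0.01000 / 0.01764 = 0.5669
E(R_Ellery) = R_f + β × MRP = 2.1042% + 0.5669 × 6.2089% = 5.62%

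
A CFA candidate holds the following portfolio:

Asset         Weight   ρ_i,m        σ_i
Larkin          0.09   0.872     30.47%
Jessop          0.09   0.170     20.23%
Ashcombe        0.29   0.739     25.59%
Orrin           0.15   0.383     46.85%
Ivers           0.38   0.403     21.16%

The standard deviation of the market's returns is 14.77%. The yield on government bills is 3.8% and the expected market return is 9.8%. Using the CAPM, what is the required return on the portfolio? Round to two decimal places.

9.53%

β_Larkin = 0.872 × 30.47% / 14.77% = 1.7989
β_Jessop = 0.170 × 20.23% / 14.77% = 0.2328
β_Ashcombe = 0.739 × 25.59% / 14.77% = 1.2804
β_Orrin = 0.383 × 46.85% / 14.77% = 1.2149
β_Ivers = 0.403 × 21.16% / 14.77% = 0.5774
β_P = Σ w_i β_i = 0.09×1.7989 + 0.09×0.2328 + 0.29×1.2804 + 0.15×1.2149 + 0.38×0.5774 = 0.9558
MRP = 9.8% − 3.8% = 6.00%
E(R_P) = R_f + β_P × MRP = 3.8% + 0.9558 × 6.0% = 9.53%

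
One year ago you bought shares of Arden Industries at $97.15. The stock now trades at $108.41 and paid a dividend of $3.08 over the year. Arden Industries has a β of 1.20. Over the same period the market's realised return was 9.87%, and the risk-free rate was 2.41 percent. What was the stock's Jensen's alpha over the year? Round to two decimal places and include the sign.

Realised HPR = (P1 + D1 − P0) / P0 = (108.41 + 3.08 − 97.15) / 97.15 = 14.34 / 97.15 = 14.7607%
MRP = 9.87% − 2.41% = 7.46%
CAPM required = R_f + β·MRP = 2.41% + 1.20 × 7.46% = 11.3620%
α = realised − required = 14.7607% − 11.3620% = +3.40%

+3.40%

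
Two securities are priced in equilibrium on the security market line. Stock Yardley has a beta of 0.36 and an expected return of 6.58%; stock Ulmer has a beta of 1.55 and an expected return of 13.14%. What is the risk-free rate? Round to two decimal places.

4.60%

Both satisfy E(R) = R_f + β·MRP, so the slope of the SML is
MRP = (13.14% − 6.58%) / (1.55 − 0.36) = 6.56% / 1.19 = 5.5126%
R_f = E(R_Yardley) − β_Yardley·MRP = 6.58% − 0.36 × 5.5126% = 4.5955%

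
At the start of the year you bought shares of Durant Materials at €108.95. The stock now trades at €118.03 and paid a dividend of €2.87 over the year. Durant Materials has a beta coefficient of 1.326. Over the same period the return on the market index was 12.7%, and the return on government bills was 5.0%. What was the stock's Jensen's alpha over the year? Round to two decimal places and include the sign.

Realised HPR = (P1 + D1 − P0) / P0 = (118.03 + 2.87 − 108.95) / 108.95 = 11.95 / 108.95 = 10.9683%
MRP = 12.7% − 5.0% = 7.70%
CAPM required = R_f + β·MRP = 5.0% + 1.326 × 7.7% = 15.2102%
α = realised − required = 10.9683% − 15.2102% = -4.24%

-4.24%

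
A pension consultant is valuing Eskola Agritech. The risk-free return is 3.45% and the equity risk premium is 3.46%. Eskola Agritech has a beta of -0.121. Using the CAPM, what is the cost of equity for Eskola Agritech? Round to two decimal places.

3.03%

E(R) = R_f + β × MRP = 3.45% + -0.121 × 3.46% = 3.03%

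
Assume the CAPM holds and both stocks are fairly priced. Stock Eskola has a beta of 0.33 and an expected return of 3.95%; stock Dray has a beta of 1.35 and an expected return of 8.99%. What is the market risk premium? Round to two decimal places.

Both satisfy E(R) = R_f + β·MRP, so the slope of the SML is
MRP = (8.99% − 3.95%) / (1.35 − 0.33) = 5.04% / 1.02 = 4.9412%

4.94%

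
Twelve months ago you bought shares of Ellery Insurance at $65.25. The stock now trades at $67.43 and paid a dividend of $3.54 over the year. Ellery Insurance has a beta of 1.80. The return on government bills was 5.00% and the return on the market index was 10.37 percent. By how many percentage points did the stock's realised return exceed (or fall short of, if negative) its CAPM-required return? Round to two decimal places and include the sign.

-5.90%

Realised HPR = (P1 + D1 − P0) / P0 = (67.43 + 3.54 − 65.25) / 65.25 = 5.72 / 65.25 = 8.7663%
MRP = 10.37% − 5.00% = 5.37%
CAPM required = R_f + β·MRP = 5.00% + 1.80 × 5.37% = 14.6660%
α = realised − required = 8.7663% − 14.6660% = -5.90%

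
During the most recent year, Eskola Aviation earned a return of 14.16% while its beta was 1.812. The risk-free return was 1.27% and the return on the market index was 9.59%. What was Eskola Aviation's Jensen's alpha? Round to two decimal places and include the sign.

Market excess return = 9.59% − 1.27% = 8.32%
CAPM benchmark = R_f + β(R_m − R_f) = 1.27% + 1.812 × 8.32% = 16.34584%
α = actual − benchmark = 14.16% − 16.34584% = -2.19%

-2.19%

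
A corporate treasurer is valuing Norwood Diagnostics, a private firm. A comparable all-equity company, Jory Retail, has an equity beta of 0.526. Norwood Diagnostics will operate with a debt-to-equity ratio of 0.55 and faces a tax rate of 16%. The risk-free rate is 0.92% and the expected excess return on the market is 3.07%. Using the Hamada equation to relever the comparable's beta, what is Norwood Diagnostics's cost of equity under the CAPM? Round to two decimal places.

3.28%

β_L = β_U × [1 + (1 − t)(D/E)] = 0.526 × [1 + (1 − 0.16) × 0.55]
    = 0.526 × [1 + 0.84 × 0.55] = 0.526 × 1.4620 = 0.7690
E(R) = R_f + β_L × MRP = 0.92% + 0.7690 × 3.07% = 3.28%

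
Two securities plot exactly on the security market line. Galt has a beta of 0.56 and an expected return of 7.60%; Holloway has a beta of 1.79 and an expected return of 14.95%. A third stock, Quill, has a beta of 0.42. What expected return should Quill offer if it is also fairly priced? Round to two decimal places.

MRP (SML slope) = (14.95% − 7.60%) / (1.79 − 0.56) = 7.35% / 1.23 = 5.9756%
R_f (intercept) = 7.60% − 0.56 × 5.9756% = 4.2537%
E(R_Quill) = R_f + β × MRP = 4.2537% + 0.42 × 5.9756% = 6.76%

6.76%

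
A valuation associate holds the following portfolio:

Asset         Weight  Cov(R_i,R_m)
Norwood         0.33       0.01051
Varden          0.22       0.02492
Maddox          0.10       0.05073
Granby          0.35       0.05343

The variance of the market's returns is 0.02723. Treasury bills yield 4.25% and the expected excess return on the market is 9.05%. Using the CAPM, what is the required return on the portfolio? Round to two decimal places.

15.13%

β_Norwood = 0.01051 / 0.02723 = 0.3860
β_Varden = 0.02492 / 0.02723 = 0.9152
β_Maddox = 0.05073 / 0.02723 = 1.8630
β_Granby = 0.05343 / 0.02723 = 1.9622
β_P = Σ w_i β_i = 0.33×0.3860 + 0.22×0.9152 + 0.10×1.8630 + 0.35×1.9622 = 1.2018
E(R_P) = R_f + β_P × MRP = 4.25% + 1.2018 × 9.05% = 15.13%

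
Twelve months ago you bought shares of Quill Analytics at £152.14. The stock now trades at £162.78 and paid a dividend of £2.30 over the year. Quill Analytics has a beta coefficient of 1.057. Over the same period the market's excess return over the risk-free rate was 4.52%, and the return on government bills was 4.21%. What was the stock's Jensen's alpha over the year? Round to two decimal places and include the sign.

-0.48%

Realised HPR = (P1 + D1 − P0) / P0 = (162.78 + 2.30 − 152.14) / 152.14 = 12.94 / 152.14 = 8.5053%
CAPM required = R_f + β·MRP = 4.21% + 1.057 × 4.52% = 8.98764%
α = realised − required = 8.5053% − 8.98764% = -0.48%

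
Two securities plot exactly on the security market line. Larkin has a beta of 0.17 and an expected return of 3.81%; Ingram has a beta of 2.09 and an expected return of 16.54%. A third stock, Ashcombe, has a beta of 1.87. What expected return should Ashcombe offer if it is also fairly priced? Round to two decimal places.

MRP (SML slope) = (16.54% − 3.81%) / (2.09 − 0.17) = 12.73% / 1.92 = 6.6302%
R_f (intercept) = 3.81% − 0.17 × 6.6302% = 2.6829%
E(R_Ashcombe) = R_f + β × MRP = 2.6829% + 1.87 × 6.6302% = 15.08%

15.08%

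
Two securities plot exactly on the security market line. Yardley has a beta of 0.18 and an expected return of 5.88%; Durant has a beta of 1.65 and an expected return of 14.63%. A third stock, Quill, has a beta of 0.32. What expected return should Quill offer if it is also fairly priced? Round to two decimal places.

MRP (SML slope) = (14.63% − 5.88%) / (1.65 − 0.18) = 8.75% / 1.47 = 5.9524%
R_f (intercept) = 5.88% − 0.18 × 5.9524% = 4.8086%
E(R_Quill) = R_f + β × MRP = 4.8086% + 0.32 × 5.9524% = 6.71%

6.71%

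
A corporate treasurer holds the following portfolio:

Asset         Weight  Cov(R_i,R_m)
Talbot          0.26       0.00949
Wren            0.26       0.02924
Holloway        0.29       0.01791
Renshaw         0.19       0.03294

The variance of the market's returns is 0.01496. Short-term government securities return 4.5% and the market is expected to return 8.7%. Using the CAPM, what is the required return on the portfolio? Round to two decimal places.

β_Talbot = 0.00949 / 0.01496 = 0.6344
β_Wren = 0.02924 / 0.01496 = 1.9545
β_Holloway = 0.01791 / 0.01496 = 1.1972
β_Renshaw = 0.03294 / 0.01496 = 2.2019
β_P = Σ w_i β_i = 0.26×0.6344 + 0.26×1.9545 + 0.29×1.1972 + 0.19×2.2019 = 1.4387
MRP = 8.7% − 4.5% = 4.20%
E(R_P) = R_f + β_P × MRP = 4.5% + 1.4387 × 4.2% = 10.54%

10.54%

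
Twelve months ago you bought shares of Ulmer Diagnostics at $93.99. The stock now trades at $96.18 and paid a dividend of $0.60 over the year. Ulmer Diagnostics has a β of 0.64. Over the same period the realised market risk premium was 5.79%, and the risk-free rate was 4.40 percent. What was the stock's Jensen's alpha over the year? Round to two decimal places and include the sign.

-5.14%

Realised HPR = (P1 + D1 − P0) / P0 = (96.18 + 0.60 − 93.99) / 93.99 = 2.79 / 93.99 = 2.9684%
CAPM required = R_f + β·MRP = 4.40% + 0.64 × 5.79% = 8.1056%
α = realised − required = 2.9684% − 8.1056% = -5.14%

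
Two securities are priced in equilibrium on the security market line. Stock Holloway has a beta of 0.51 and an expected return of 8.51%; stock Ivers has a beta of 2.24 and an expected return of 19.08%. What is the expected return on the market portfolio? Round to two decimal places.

11.50%

Both satisfy E(R) = R_f + β·MRP, so the slope of the SML is
MRP = (19.08% − 8.51%) / (2.24 − 0.51) = 10.57% / 1.73 = 6.1098%
R_f = E(R_Holloway) − β_Holloway·MRP = 8.51% − 0.51 × 6.1098% = 5.3940%
E(R_m) = R_f + MRP = 5.3940% + 6.1098% = 11.50%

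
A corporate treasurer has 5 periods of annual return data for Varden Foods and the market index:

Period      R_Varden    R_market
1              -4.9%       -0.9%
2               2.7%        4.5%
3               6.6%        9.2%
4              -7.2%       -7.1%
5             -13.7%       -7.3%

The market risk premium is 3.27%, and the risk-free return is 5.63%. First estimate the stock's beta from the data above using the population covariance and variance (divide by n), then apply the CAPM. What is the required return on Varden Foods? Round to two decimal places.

Mean R_i = (-4.9 + 2.7 + 6.6 − 7.2 − 13.7) / 5 = -3.3000%
Mean R_m = (-0.9 + 4.5 + 9.2 − 7.1 − 7.3) / 5 = -0.3200%
Σ(R_i − R̄_i)(R_m − R̄_m) = 223.1300  ⇒  Cov = 223.1300 / 5 = 44.6260
Σ(R_m − R̄_m)² = 208.8880  ⇒  Var(R_m) = 208.8880 / 5 = 41.7776
β = Cov / Var(R_m) = 44.6260 / 41.7776 = 1.0682
E(R) = R_f + β × MRP = 5.63% + 1.0682 × 3.27% = 9.12%

9.12%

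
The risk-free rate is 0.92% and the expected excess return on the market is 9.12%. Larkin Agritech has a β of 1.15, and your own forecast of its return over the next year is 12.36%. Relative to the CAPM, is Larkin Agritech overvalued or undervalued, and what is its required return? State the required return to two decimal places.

Required return = R_f + β·MRP = 0.92% + 1.15 × 9.12% = 11.41%
Forecast 12.36% > required 11.41% → the stock plots above the SML → undervalued.

Undervalued; required return 11.41%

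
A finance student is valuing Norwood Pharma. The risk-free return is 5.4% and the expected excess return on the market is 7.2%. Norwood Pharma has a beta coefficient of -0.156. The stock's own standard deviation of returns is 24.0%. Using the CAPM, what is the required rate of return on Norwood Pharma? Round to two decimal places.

4.28%

E(R) = R_f + β × MRP = 5.4% + -0.156 × 7.2% = 4.28%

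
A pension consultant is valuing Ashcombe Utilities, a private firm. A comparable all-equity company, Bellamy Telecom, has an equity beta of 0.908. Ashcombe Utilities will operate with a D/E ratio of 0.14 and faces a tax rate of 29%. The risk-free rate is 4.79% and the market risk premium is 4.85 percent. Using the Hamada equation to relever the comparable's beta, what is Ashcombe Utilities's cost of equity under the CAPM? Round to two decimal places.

β_L = β_U × [1 + (1 − t)(D/E)] = 0.908 × [1 + (1 − 0.29) × 0.14]
    = 0.908 × [1 + 0.71 × 0.14] = 0.908 × 1.0994 = 0.9983
E(R) = R_f + β_L × MRP = 4.79% + 0.9983 × 4.85% = 9.63%

9.63%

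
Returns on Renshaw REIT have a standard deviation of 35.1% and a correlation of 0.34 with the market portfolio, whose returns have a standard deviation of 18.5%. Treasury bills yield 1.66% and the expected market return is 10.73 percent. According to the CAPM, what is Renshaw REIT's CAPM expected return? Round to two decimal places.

β = ρ × σ_i / σ_m = 0.34 × 35.1% / 18.5% = 0.6451
MRP = 10.73% − 1.66% = 9.07%
E(R) = 1.66% + 0.6451 × 9.07% = 7.51%

7.51%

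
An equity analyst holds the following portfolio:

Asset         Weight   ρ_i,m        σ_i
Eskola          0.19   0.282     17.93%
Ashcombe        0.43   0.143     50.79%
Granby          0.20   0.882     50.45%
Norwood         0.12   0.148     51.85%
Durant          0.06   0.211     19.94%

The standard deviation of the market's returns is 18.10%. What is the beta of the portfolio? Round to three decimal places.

0.782

β_Eskola = 0.282 × 17.93% / 18.10% = 0.2794
β_Ashcombe = 0.143 × 50.79% / 18.10% = 0.4013
β_Granby = 0.882 × 50.45% / 18.10% = 2.4584
β_Norwood = 0.148 × 51.85% / 18.10% = 0.4240
β_Durant = 0.211 × 19.94% / 18.10% = 0.2324
β_P = Σ w_i β_i = 0.19×0.2794 + 0.43×0.4013 + 0.20×2.4584 + 0.12×0.4240 + 0.06×0.2324 = 0.7821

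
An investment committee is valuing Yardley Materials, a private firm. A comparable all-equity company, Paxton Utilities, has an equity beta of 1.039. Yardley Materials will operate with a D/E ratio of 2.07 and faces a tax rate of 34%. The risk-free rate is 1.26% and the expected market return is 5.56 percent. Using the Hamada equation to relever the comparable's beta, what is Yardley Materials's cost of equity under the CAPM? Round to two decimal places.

β_L = β_U × [1 + (1 − t)(D/E)] = 1.039 × [1 + (1 − 0.34) × 2.07]
    = 1.039 × [1 + 0.66 × 2.07] = 1.039 × 2.3662 = 2.4585
MRP = 5.56% − 1.26% = 4.30%
E(R) = R_f + β_L × MRP = 1.26% + 2.4585 × 4.30% = 11.83%

11.83%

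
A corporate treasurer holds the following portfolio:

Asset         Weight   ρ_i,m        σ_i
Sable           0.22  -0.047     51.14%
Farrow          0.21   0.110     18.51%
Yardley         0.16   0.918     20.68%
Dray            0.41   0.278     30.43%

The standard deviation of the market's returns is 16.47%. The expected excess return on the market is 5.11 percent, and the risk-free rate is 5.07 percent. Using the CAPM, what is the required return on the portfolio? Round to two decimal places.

7.06%

β_Sable = -0.047 × 51.14% / 16.47% = -0.1459
β_Farrow = 0.110 × 18.51% / 16.47% = 0.1236
β_Yardley = 0.918 × 20.68% / 16.47% = 1.1527
β_Dray = 0.278 × 30.43% / 16.47% = 0.5136
β_P = Σ w_i β_i = 0.22×-0.1459 + 0.21×0.1236 + 0.16×1.1527 + 0.41×0.5136 = 0.3889
E(R_P) = R_f + β_P × MRP = 5.07% + 0.3889 × 5.11% = 7.06%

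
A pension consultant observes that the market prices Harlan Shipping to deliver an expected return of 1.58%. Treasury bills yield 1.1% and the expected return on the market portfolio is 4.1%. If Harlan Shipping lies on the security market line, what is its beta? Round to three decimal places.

0.160

MRP = 4.1% − 1.1% = 3.00%
β = (E(R) − R_f) / MRP = (1.58% − 1.1%) / 3.0% = 0.48% / 3.0% = 0.160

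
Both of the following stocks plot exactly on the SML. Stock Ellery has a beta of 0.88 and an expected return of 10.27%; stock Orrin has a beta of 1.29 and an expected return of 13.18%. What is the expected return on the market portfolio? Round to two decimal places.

11.12%

Both satisfy E(R) = R_f + β·MRP, so the slope of the SML is
MRP = (13.18% − 10.27%) / (1.29 − 0.88) = 2.91% / 0.41 = 7.0976%
R_f = E(R_Ellery) − β_Ellery·MRP = 10.27% − 0.88 × 7.0976% = 4.0241%
E(R_m) = R_f + MRP = 4.0241% + 7.0976% = 11.12%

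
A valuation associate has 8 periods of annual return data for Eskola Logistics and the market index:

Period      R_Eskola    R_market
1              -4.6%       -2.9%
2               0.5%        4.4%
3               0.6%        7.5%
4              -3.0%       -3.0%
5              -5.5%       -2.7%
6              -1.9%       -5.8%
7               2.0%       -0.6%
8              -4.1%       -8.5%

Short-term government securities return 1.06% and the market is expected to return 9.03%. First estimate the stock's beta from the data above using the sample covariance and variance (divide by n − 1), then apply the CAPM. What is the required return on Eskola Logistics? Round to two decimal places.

Mean R_i = (-4.6 + 0.5 + 0.6 − 3.0 − 5.5 − 1.9 + 2.0 − 4.1) / 8 = -2.0000%
Mean R_m = (-2.9 + 4.4 + 7.5 − 3.0 − 2.7 − 5.8 − 0.6 − 8.5) / 8 = -1.4500%
Σ(R_i − R̄_i)(R_m − R̄_m) = 65.3600  ⇒  Cov = 65.3600 / 7 = 9.3371
Σ(R_m − R̄_m)² = 189.7400  ⇒  Var(R_m) = 189.7400 / 7 = 27.1057
β = Cov / Var(R_m) = 9.3371 / 27.1057 = 0.3445
MRP = 9.03% − 1.06% = 7.97%
E(R) = R_f + β × MRP = 1.06% + 0.3445 × 7.97% = 3.81%

3.81%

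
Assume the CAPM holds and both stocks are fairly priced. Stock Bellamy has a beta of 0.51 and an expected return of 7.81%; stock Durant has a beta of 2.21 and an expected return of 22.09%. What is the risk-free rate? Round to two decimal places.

Both satisfy E(R) = R_f + β·MRP, so the slope of the SML is
MRP = (22.09% − 7.81%) / (2.21 − 0.51) = 14.28% / 1.70 = 8.4000%
R_f = E(R_Bellamy) − β_Bellamy·MRP = 7.81% − 0.51 × 8.4000% = 3.5260%

3.53%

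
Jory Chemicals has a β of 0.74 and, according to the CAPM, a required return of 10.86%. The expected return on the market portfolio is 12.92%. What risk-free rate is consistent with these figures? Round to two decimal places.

E(R) = R_f + β(E(R_m) − R_f) = R_f(1 − β) + β·E(R_m)
10.86% = R_f × (1 − 0.74) + 0.74 × 12.92%
10.86% = R_f × 0.26 + 9.5608%
R_f = (10.86% − 9.5608%) / 0.26 = 5.00%

5.00%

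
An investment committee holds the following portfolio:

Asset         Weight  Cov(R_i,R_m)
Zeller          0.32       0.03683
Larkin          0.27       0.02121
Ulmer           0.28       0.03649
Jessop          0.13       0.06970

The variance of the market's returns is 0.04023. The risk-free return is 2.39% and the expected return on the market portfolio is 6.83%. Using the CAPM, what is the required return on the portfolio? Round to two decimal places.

β_Zeller = 0.03683 / 0.04023 = 0.9155
β_Larkin = 0.02121 / 0.04023 = 0.5272
β_Ulmer = 0.03649 / 0.04023 = 0.9070
β_Jessop = 0.06970 / 0.04023 = 1.7325
β_P = Σ w_i β_i = 0.32×0.9155 + 0.27×0.5272 + 0.28×0.9070 + 0.13×1.7325 = 0.9145
MRP = 6.83% − 2.39% = 4.44%
E(R_P) = R_f + β_P × MRP = 2.39% + 0.9145 × 4.44% = 6.45%

6.45%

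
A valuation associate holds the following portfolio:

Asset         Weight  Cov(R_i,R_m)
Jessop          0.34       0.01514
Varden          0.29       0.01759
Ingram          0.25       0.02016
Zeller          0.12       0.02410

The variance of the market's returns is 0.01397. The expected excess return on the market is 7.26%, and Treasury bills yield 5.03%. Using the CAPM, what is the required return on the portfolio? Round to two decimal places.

β_Jessop = 0.01514 / 0.01397 = 1.0838
β_Varden = 0.01759 / 0.01397 = 1.2591
β_Ingram = 0.02016 / 0.01397 = 1.4431
β_Zeller = 0.02410 / 0.01397 = 1.7251
β_P = Σ w_i β_i = 0.34×1.0838 + 0.29×1.2591 + 0.25×1.4431 + 0.12×1.7251 = 1.3014
E(R_P) = R_f + β_P × MRP = 5.03% + 1.3014 × 7.26% = 14.48%

14.48%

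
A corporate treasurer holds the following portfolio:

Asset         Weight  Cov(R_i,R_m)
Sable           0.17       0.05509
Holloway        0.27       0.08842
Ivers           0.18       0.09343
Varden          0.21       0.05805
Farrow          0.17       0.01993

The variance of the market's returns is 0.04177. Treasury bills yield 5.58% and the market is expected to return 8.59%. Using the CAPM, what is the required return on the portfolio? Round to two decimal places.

β_Sable = 0.05509 / 0.04177 = 1.3189
β_Holloway = 0.08842 / 0.04177 = 2.1168
β_Ivers = 0.09343 / 0.04177 = 2.2368
β_Varden = 0.05805 / 0.04177 = 1.3898
β_Farrow = 0.01993 / 0.04177 = 0.4771
β_P = Σ w_i β_i = 0.17×1.3189 + 0.27×2.1168 + 0.18×2.2368 + 0.21×1.3898 + 0.17×0.4771 = 1.5713
MRP = 8.59% − 5.58% = 3.01%
E(R_P) = R_f + β_P × MRP = 5.58% + 1.5713 × 3.01% = 10.31%

10.31%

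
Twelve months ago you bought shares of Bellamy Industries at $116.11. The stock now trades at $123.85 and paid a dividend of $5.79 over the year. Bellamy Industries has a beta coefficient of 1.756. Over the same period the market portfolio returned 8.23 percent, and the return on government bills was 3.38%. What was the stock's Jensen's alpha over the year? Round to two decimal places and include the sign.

Realised HPR = (P1 + D1 − P0) / P0 = (123.85 + 5.79 − 116.11) / 116.11 = 13.53 / 116.11 = 11.6527%
MRP = 8.23% − 3.38% = 4.85%
CAPM required = R_f + β·MRP = 3.38% + 1.756 × 4.85% = 11.89660%
α = realised − required = 11.6527% − 11.89660% = -0.24%

-0.24%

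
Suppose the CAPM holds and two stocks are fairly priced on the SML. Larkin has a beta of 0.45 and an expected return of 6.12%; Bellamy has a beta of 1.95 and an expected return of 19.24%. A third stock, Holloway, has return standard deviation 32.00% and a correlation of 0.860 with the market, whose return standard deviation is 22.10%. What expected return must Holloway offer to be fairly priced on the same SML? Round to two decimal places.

13.08%

MRP = (19.24% − 6.12%) / (1.95 − 0.45) = 8.7467%
R_f = 6.12% − 0.45 × 8.7467% = 2.1840%
β_Holloway = ρ·σ_i/σ_m = 0.860 × 32.00 / 22.10 = 1.2452
E(R_Holloway) = R_f + β × MRP = 2.1840% + 1.2452 × 8.7467% = 13.08%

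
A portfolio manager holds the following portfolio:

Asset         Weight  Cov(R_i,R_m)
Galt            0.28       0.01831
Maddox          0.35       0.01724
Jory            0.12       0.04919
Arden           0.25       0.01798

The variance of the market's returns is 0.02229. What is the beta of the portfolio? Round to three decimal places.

0.967

β_Galt = 0.01831 / 0.02229 = 0.8214
β_Maddox = 0.01724 / 0.02229 = 0.7734
β_Jory = 0.04919 / 0.02229 = 2.2068
β_Arden = 0.01798 / 0.02229 = 0.8066
β_P = Σ w_i β_i = 0.28×0.8214 + 0.35×0.7734 + 0.12×2.2068 + 0.25×0.8066 = 0.9671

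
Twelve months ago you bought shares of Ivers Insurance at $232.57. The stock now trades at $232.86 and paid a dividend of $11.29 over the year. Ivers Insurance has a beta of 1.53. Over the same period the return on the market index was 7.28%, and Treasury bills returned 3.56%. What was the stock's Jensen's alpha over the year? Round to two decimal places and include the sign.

Realised HPR = (P1 + D1 − P0) / P0 = (232.86 + 11.29 − 232.57) / 232.57 = 11.58 / 232.57 = 4.9791%
MRP = 7.28% − 3.56% = 3.72%
CAPM required = R_f + β·MRP = 3.56% + 1.53 × 3.72% = 9.2516%
α = realised − required = 4.9791% − 9.2516% = -4.27%

-4.27%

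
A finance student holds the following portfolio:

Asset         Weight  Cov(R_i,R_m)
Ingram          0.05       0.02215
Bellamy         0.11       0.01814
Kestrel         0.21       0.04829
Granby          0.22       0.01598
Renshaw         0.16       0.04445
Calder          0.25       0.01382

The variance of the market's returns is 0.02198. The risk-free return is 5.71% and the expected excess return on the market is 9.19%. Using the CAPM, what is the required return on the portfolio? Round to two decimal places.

17.14%

β_Ingram = 0.02215 / 0.02198 = 1.0077
β_Bellamy = 0.01814 / 0.02198 = 0.8253
β_Kestrel = 0.04829 / 0.02198 = 2.1970
β_Granby = 0.01598 / 0.02198 = 0.7270
β_Renshaw = 0.04445 / 0.02198 = 2.0223
β_Calder = 0.01382 / 0.02198 = 0.6288
β_P = Σ w_i β_i = 0.05×1.0077 + 0.11×0.8253 + 0.21×2.1970 + 0.22×0.7270 + 0.16×2.0223 + 0.25×0.6288 = 1.2432
E(R_P) = R_f + β_P × MRP = 5.71% + 1.2432 × 9.19% = 17.14%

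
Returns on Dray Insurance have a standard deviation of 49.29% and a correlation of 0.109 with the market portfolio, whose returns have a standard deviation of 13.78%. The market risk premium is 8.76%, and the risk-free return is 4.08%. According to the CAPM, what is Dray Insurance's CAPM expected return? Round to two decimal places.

β = ρ × σ_i / σ_m = 0.109 × 49.29% / 13.78% = 0.3899
E(R) = 4.08% + 0.3899 × 8.76% = 7.50%

7.50%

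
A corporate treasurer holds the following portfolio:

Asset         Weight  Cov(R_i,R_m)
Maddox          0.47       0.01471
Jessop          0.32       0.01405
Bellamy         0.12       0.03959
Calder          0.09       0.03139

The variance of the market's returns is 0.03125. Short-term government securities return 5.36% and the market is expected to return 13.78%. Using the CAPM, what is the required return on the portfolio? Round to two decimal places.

10.48%

β_Maddox = 0.01471 / 0.03125 = 0.4707
β_Jessop = 0.01405 / 0.03125 = 0.4496
β_Bellamy = 0.03959 / 0.03125 = 1.2669
β_Calder = 0.03139 / 0.03125 = 1.0045
β_P = Σ w_i β_i = 0.47×0.4707 + 0.32×0.4496 + 0.12×1.2669 + 0.09×1.0045 = 0.6075
MRP = 13.78% − 5.36% = 8.42%
E(R_P) = R_f + β_P × MRP = 5.36% + 0.6075 × 8.42% = 10.48%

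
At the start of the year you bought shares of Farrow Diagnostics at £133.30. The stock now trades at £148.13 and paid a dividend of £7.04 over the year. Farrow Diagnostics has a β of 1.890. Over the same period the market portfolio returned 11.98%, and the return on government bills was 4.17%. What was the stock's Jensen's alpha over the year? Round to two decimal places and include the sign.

Realised HPR = (P1 + D1 − P0) / P0 = (148.13 + 7.04 − 133.30) / 133.30 = 21.87 / 133.30 = 16.4066%
MRP = 11.98% − 4.17% = 7.81%
CAPM required = R_f + β·MRP = 4.17% + 1.890 × 7.81% = 18.93090%
α = realised − required = 16.4066% − 18.93090% = -2.52%

-2.52%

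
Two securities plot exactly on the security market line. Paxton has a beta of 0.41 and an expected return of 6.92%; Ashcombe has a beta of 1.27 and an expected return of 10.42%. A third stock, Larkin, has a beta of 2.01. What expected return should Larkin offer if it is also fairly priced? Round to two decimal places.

13.43%

MRP (SML slope) = (10.42% − 6.92%) / (1.27 − 0.41) = 3.50% / 0.86 = 4.0698%
R_f (intercept) = 6.92% − 0.41 × 4.0698% = 5.2514%
E(R_Larkin) = R_f + β × MRP = 5.2514% + 2.01 × 4.0698% = 13.43%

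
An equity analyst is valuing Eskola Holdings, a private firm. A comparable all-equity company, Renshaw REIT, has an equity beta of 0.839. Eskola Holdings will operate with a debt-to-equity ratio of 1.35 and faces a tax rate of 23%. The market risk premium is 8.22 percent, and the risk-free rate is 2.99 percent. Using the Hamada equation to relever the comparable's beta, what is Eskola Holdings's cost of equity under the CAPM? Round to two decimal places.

17.06%

β_L = β_U × [1 + (1 − t)(D/E)] = 0.839 × [1 + (1 − 0.23) × 1.35]
    = 0.839 × [1 + 0.77 × 1.35] = 0.839 × 2.0395 = 1.7111
E(R) = R_f + β_L × MRP = 2.99% + 1.7111 × 8.22% = 17.06%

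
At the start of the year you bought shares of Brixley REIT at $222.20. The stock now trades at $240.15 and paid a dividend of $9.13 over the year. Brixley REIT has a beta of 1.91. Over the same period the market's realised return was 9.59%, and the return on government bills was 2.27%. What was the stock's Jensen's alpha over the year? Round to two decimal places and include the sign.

-4.06%

Realised HPR = (P1 + D1 − P0) / P0 = (240.15 + 9.13 − 222.20) / 222.20 = 27.08 / 222.20 = 12.1872%
MRP = 9.59% − 2.27% = 7.32%
CAPM required = R_f + β·MRP = 2.27% + 1.91 × 7.32% = 16.2512%
α = realised − required = 12.1872% − 16.2512% = -4.06%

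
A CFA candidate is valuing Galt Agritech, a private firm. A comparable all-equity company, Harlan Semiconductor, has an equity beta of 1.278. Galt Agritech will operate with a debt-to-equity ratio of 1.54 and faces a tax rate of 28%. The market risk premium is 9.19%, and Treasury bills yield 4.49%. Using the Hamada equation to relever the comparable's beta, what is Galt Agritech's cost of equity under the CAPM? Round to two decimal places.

29.26%

β_L = β_U × [1 + (1 − t)(D/E)] = 1.278 × [1 + (1 − 0.28) × 1.54]
    = 1.278 × [1 + 0.72 × 1.54] = 1.278 × 2.1088 = 2.6950
E(R) = R_f + β_L × MRP = 4.49% + 2.6950 × 9.19% = 29.26%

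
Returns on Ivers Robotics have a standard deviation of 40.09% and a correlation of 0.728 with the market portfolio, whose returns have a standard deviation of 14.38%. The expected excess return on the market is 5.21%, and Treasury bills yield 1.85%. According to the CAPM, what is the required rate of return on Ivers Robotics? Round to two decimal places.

12.42%

β = ρ × σ_i / σ_m = 0.728 × 40.09% / 14.38% = 2.0296
E(R) = 1.85% + 2.0296 × 5.21% = 12.42%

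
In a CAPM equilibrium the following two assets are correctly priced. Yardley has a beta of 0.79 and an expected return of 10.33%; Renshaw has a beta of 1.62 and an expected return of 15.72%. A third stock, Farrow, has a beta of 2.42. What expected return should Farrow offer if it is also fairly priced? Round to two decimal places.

20.92%

MRP (SML slope) = (15.72% − 10.33%) / (1.62 − 0.79) = 5.39% / 0.83 = 6.4940%
R_f (intercept) = 10.33% − 0.79 × 6.4940% = 5.1997%
E(R_Farrow) = R_f + β × MRP = 5.1997% + 2.42 × 6.4940% = 20.92%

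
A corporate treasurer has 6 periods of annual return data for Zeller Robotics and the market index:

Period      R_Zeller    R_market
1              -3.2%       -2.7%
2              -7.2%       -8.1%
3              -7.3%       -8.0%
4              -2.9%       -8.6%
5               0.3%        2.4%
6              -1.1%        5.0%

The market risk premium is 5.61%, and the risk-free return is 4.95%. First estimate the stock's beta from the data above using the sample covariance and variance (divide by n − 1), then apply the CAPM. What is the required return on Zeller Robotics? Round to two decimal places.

Mean R_i = (-3.2 − 7.2 − 7.3 − 2.9 + 0.3 − 1.1) / 6 = -3.5667%
Mean R_m = (-2.7 − 8.1 − 8.0 − 8.6 + 2.4 + 5.0) / 6 = -3.3333%
Σ(R_i − R̄_i)(R_m − R̄_m) = 74.1867  ⇒  Cov = 74.1867 / 5 = 14.8373
Σ(R_m − R̄_m)² = 174.9533  ⇒  Var(R_m) = 174.9533 / 5 = 34.9907
β = Cov / Var(R_m) = 14.8373 / 34.9907 = 0.4240
E(R) = R_f + β × MRP = 4.95% + 0.4240 × 5.61% = 7.33%

7.33%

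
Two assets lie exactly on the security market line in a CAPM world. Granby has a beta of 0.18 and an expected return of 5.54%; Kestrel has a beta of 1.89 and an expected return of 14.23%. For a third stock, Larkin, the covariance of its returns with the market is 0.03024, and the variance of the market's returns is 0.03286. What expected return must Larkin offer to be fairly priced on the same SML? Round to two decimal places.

MRP = (14.23% − 5.54%) / (1.89 − 0.18) = 5.0819%
R_f = 5.54% − 0.18 × 5.0819% = 4.6253%
β_Larkin = Cov / Var(R_m) = 0.03024 / 0.03286 = 0.9203
E(R_Larkin) = R_f + β × MRP = 4.6253% + 0.9203 × 5.0819% = 9.30%

9.30%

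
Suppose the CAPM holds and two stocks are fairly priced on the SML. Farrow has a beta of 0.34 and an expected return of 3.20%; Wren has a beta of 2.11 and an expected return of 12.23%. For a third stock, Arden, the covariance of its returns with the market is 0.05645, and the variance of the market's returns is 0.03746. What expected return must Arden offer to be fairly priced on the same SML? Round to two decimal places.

MRP = (12.23% − 3.20%) / (2.11 − 0.34) = 5.1017%
R_f = 3.20% − 0.34 × 5.1017% = 1.4654%
β_Arden = Cov / Var(R_m) = 0.05645 / 0.03746 = 1.5069
E(R_Arden) = R_f + β × MRP = 1.4654% + 1.5069 × 5.1017% = 9.15%

9.15%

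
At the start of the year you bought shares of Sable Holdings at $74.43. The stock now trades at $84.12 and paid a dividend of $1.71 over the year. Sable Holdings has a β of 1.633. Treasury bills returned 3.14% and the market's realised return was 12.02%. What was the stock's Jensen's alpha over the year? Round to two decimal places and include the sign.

Realised HPR = (P1 + D1 − P0) / P0 = (84.12 + 1.71 − 74.43) / 74.43 = 11.40 / 74.43 = 15.3164%
MRP = 12.02% − 3.14% = 8.88%
CAPM required = R_f + β·MRP = 3.14% + 1.633 × 8.88% = 17.64104%
α = realised − required = 15.3164% − 17.64104% = -2.32%

-2.32%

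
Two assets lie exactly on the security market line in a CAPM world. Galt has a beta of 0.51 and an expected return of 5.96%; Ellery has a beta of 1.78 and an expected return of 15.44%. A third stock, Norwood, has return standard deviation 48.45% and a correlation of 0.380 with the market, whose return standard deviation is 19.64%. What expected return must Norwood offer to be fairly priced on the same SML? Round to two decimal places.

9.15%

MRP = (15.44% − 5.96%) / (1.78 − 0.51) = 7.4646%
R_f = 5.96% − 0.51 × 7.4646% = 2.1531%
β_Norwood = ρ·σ_i/σ_m = 0.380 × 48.45 / 19.64 = 0.9374
E(R_Norwood) = R_f + β × MRP = 2.1531% + 0.9374 × 7.4646% = 9.15%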